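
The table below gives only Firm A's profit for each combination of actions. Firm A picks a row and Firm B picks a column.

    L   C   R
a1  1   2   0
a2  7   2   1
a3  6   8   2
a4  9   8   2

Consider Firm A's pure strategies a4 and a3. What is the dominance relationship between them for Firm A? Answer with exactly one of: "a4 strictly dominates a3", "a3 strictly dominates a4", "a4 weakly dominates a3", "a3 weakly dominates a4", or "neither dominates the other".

a4 weakly dominates a3

a4's payoffs vs a3's, by Firm B's action — L: 9>6, C: 8=8, R: 2=2.
a4 is at least as good everywhere and strictly better somewhere (tied only at C, R), so a4 weakly but not strictly dominates a3.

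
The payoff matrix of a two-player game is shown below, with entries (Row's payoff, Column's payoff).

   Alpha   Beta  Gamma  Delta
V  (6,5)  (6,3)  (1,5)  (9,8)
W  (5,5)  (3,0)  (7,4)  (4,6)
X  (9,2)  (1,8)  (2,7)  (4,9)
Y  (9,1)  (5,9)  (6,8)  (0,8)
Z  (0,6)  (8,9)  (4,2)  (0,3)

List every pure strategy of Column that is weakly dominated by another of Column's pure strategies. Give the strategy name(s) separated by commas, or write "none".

Gamma

Alpha is not dominated — it holds its own against Beta at V (5>3); Gamma at W (5>4); Delta at Z (6>3).
Beta is not dominated — it holds its own against Alpha at X (8>2); Gamma at X (8>7); Delta at Y (9>8).
Delta weakly dominates Gamma — V: 8>5, W: 6>4, X: 9>7, Y: 8=8, Z: 3>2.
Delta is not dominated — it holds its own against Alpha at V (8>5); Beta at V (8>3); Gamma at V (8>5).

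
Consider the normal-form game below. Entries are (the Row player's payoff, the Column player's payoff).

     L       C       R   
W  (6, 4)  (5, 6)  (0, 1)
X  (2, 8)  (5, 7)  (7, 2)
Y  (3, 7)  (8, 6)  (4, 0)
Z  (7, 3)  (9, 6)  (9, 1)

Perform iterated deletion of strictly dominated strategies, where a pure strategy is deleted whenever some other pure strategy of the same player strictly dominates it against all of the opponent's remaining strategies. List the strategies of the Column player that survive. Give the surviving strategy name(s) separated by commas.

C

For the Row player, Z strictly dominates W on the remaining columns (L: 7>6, C: 9>5, R: 9>0); eliminate W.
For the Row player, Z strictly dominates X on the remaining columns (L: 7>2, C: 9>5, R: 9>7); eliminate X.
For the Row player, Z strictly dominates Y on the remaining columns (L: 7>3, C: 9>8, R: 9>4); eliminate Y.
For the Column player, C strictly dominates L on the remaining rows (Z: 6>3); eliminate L.
The Column player's strategy R is strictly dominated by C (Z: 6>1) and is removed.
Among the remaining strategies, none is strictly dominated by another pure strategy of the same player, so the elimination stops.
Surviving strategies — the Row player: {Z}; the Column player: {C}.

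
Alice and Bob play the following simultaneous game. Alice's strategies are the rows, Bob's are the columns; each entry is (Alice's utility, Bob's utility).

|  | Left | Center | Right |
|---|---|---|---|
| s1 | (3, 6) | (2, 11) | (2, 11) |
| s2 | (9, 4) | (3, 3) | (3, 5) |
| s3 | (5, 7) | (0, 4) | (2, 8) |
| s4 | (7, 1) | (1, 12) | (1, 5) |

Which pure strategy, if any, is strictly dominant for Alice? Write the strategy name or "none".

s2

s2 vs s1: Left: 9>3, Center: 3>2, Right: 3>2.
s2 vs s3: Left: 9>5, Center: 3>0, Right: 3>2.
s2 vs s4: Left: 9>7, Center: 3>1, Right: 3>1.
s2 strictly beats every other strategy against every opponent action, so it is strictly dominant.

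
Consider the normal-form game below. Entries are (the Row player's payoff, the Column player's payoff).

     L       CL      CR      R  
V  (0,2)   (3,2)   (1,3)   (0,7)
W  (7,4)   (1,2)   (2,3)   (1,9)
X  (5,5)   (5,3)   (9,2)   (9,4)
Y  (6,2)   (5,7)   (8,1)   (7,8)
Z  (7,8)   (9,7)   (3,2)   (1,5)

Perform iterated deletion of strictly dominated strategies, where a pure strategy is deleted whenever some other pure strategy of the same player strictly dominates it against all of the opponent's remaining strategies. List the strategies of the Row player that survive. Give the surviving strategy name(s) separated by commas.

For the Row player, X strictly dominates V on the remaining columns (L: 5>0, CL: 5>3, CR: 9>1, R: 9>0); eliminate V.
Column CR is eliminated: L beats it against every remaining row (W: 4>3, X: 5>2, Y: 2>1, Z: 8>2).
Among the remaining strategies, none is strictly dominated by another pure strategy of the same player, so the elimination stops.
Surviving strategies — the Row player: {W, X, Y, Z}; the Column player: {L, CL, R}.

W, X, Y, Z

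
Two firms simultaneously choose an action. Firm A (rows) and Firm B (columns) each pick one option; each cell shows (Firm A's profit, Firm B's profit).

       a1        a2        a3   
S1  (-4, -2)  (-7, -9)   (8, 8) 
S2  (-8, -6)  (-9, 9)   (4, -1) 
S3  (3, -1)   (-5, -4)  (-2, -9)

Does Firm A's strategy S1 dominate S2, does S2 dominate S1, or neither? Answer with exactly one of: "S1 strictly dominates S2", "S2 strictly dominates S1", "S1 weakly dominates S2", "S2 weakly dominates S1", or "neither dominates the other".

S1 strictly dominates S2

S1's payoffs vs S2's, by Firm B's action — a1: -4>-8, a2: -7>-9, a3: 8>4.
Every comparison favours S1, so S1 strictly dominates S2.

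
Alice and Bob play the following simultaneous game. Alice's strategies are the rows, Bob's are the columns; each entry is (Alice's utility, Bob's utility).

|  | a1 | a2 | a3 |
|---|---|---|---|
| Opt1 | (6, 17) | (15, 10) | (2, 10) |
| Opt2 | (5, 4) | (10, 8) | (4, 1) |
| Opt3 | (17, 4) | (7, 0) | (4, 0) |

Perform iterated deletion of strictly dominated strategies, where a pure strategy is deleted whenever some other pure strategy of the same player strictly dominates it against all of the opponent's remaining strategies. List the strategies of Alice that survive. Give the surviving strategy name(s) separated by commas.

Column a3 is eliminated: a1 beats it against every remaining row (Opt1: 17>10, Opt2: 4>1, Opt3: 4>0).
For Alice, Opt1 strictly dominates Opt2 on the remaining columns (a1: 6>5, a2: 15>10); eliminate Opt2.
For Bob, a1 strictly dominates a2 on the remaining rows (Opt1: 17>10, Opt3: 4>0); eliminate a2.
Alice's strategy Opt1 is strictly dominated by Opt3 (a1: 17>6) and is removed.
Among the remaining strategies, none is strictly dominated by another pure strategy of the same player, so the elimination stops.
Surviving strategies — Alice: {Opt3}; Bob: {a1}.

Opt3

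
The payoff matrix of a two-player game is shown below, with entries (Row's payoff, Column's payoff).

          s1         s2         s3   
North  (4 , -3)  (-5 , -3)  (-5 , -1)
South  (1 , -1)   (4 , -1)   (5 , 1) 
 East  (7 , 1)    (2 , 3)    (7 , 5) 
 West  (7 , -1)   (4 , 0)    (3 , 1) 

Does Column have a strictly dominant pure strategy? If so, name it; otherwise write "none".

s3 vs s1: North: -1>-3, South: 1>-1, East: 5>1, West: 1>-1.
s3 vs s2: North: -1>-3, South: 1>-1, East: 5>3, West: 1>0.
s3 strictly beats every other strategy against every opponent action, so it is strictly dominant.

s3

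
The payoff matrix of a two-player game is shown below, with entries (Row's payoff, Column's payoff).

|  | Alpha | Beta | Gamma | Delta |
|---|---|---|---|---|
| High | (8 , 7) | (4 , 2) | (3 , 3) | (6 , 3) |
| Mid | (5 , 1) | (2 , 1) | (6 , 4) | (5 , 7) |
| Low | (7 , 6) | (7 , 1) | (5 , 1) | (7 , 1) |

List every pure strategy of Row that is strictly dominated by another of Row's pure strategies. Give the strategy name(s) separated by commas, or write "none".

none

Nothing dominates High: Mid at Alpha (8>5); Low at Alpha (8>7).
Mid is not dominated — it holds its own against High at Gamma (6>3); Low at Gamma (6>5).
Nothing dominates Low: High at Beta (7>4); Mid at Alpha (7>5).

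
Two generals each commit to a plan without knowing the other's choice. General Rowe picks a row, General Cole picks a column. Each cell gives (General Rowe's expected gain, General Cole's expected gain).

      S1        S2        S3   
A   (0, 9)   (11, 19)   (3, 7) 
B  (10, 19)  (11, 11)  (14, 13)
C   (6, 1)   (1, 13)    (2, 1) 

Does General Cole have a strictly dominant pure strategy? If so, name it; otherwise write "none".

S1 fails to dominate S2 at A (9<19).
S2 fails to dominate S1 at B (11<19).
S3 fails to dominate S1 at A (7<9).
No single strategy dominates all the others.

none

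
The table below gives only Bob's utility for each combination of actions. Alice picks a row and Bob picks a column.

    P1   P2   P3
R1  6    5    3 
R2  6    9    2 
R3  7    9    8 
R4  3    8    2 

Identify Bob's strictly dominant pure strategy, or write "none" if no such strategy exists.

none

P1 fails to dominate P2 at R2 (6<9).
P2 fails to dominate P1 at R1 (5<6).
P3 fails to dominate P1 at R1 (3<6).
No single strategy dominates all the others.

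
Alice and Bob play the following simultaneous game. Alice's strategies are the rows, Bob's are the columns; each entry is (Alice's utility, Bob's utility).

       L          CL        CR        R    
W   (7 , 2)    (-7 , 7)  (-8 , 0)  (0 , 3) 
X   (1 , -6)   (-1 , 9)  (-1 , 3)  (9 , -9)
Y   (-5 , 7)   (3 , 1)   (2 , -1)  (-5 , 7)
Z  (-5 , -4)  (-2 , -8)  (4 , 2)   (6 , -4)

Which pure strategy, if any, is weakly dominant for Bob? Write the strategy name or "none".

none

L fails to dominate CL at W (2<7).
CL fails to dominate L at Y (1<7).
CR fails to dominate L at W (0<2).
R fails to dominate L at X (-9<-6).
No single strategy dominates all the others.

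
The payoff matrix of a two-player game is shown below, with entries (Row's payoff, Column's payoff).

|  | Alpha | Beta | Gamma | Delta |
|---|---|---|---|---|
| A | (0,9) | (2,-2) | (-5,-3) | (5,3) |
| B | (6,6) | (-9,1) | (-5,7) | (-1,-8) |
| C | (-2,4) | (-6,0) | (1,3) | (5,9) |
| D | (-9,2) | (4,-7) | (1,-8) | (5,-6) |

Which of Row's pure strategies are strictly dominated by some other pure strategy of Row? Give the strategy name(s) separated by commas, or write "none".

A is not dominated — it holds its own against B at Beta (2>-9); C at Alpha (0>-2); D at Alpha (0>-9).
B: no other strategy beats it everywhere (A at Alpha (6>0); C at Alpha (6>-2); D at Alpha (6>-9)).
C: no other strategy beats it everywhere (A at Gamma (1>-5); B at Beta (-6>-9); D at Alpha (-2>-9)).
D: no other strategy beats it everywhere (A at Beta (4>2); B at Beta (4>-9); C at Beta (4>-6)).

none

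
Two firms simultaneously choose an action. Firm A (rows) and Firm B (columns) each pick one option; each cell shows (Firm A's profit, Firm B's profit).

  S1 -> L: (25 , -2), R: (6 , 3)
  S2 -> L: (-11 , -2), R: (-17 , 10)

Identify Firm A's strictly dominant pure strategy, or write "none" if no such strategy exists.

S1 vs S2: L: 25>-11, R: 6>-17.
S1 strictly beats every other strategy against every opponent action, so it is strictly dominant.

S1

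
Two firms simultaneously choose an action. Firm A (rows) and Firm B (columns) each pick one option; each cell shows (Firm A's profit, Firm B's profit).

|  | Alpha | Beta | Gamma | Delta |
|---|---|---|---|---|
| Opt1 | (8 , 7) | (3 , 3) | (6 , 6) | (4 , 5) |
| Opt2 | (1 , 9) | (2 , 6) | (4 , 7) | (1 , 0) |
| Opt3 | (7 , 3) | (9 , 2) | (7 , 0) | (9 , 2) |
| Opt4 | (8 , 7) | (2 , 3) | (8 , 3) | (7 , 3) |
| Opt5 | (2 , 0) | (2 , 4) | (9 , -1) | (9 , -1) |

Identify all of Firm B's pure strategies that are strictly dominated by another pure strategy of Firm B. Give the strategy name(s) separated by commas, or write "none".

Gamma, Delta

Alpha: no other strategy beats it everywhere (Beta at Opt1 (7>3); Gamma at Opt1 (7>6); Delta at Opt1 (7>5)).
Nothing dominates Beta: Alpha at Opt5 (4>0); Gamma at Opt3 (2>0); Delta at Opt2 (6>0).
Gamma: dominated, since Alpha does at least as well everywhere (Opt1: 7>6, Opt2: 9>7, Opt3: 3>0, Opt4: 7>3, Opt5: 0>-1).
Delta is strictly dominated by Alpha (Opt1: 7>5, Opt2: 9>0, Opt3: 3>2, Opt4: 7>3, Opt5: 0>-1).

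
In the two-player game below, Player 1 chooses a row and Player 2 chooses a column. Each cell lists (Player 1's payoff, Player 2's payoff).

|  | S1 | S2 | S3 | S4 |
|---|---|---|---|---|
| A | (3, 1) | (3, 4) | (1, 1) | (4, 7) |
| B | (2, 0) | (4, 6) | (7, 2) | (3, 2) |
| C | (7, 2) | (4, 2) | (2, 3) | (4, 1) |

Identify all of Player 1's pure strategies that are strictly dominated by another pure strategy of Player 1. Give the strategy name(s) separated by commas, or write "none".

A is not dominated — it holds its own against B at S1 (3>2); C at S4 (4=4).
B is not dominated — it holds its own against A at S2 (4>3); C at S2 (4=4).
Nothing dominates C: A at S1 (7>3); B at S1 (7>2).

none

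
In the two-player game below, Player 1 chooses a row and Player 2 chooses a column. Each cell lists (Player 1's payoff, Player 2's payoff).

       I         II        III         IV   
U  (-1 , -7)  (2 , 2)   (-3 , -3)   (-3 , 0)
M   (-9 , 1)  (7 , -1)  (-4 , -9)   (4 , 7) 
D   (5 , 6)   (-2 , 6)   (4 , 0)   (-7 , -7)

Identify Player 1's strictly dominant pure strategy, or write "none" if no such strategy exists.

U fails to dominate M at II (2<7).
M fails to dominate U at I (-9<-1).
D fails to dominate U at II (-2<2).
No single strategy dominates all the others.

none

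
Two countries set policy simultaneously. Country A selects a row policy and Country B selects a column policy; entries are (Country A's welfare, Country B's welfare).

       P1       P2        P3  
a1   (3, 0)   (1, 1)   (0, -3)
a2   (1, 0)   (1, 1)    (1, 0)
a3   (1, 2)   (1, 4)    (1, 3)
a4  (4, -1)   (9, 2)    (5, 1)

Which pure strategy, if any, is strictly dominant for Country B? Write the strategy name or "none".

P2 vs P1: a1: 1>0, a2: 1>0, a3: 4>2, a4: 2>-1.
P2 vs P3: a1: 1>-3, a2: 1>0, a3: 4>3, a4: 2>1.
P2 strictly beats every other strategy against every opponent action, so it is strictly dominant.

P2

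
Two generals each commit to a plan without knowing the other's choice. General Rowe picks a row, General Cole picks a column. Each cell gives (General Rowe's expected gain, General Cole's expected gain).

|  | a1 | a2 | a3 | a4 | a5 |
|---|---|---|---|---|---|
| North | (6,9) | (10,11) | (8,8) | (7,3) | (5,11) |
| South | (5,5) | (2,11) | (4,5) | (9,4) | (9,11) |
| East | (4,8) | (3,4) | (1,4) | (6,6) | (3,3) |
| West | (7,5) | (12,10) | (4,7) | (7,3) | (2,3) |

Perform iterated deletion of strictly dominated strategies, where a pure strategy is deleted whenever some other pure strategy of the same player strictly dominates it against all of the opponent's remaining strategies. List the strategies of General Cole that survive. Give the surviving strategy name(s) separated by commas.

a2, a5

General Rowe's strategy East is strictly dominated by North (a1: 6>4, a2: 10>3, a3: 8>1, a4: 7>6, a5: 5>3) and is removed.
General Cole's strategy a1 is strictly dominated by a2 (North: 11>9, South: 11>5, West: 10>5) and is removed.
For General Cole, a2 strictly dominates a3 on the remaining rows (North: 11>8, South: 11>5, West: 10>7); eliminate a3.
Column a4 is eliminated: a2 beats it against every remaining row (North: 11>3, South: 11>4, West: 10>3).
Among the remaining strategies, none is strictly dominated by another pure strategy of the same player, so the elimination stops.
Surviving strategies — General Rowe: {North, South, West}; General Cole: {a2, a5}.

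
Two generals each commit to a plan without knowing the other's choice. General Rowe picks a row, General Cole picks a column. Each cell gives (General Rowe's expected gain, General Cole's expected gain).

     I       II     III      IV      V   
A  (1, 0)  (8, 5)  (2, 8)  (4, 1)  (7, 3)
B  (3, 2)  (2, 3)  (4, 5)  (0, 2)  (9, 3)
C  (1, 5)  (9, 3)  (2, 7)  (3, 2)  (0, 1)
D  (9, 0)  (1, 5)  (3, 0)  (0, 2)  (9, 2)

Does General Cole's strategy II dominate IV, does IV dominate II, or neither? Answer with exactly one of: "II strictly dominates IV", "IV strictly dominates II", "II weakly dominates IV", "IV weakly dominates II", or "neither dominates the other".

II strictly dominates IV

II's payoffs vs IV's, by General Rowe's action — A: 5>1, B: 3>2, C: 3>2, D: 5>2.
Every comparison favours II, so II strictly dominates IV.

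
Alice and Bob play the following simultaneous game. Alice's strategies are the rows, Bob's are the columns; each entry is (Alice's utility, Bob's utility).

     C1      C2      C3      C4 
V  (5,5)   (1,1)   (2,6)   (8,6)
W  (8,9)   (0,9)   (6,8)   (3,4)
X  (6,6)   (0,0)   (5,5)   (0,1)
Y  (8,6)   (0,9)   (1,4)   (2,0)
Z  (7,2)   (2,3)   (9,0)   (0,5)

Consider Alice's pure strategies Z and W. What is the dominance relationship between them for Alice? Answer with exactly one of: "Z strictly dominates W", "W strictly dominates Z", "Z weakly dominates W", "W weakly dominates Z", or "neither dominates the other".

neither dominates the other

Compare Z to W across each choice by Bob: C1: 7<8, C2: 2>0, C3: 9>6, C4: 0<3.
Z does better at C2, C3 but worse at C1, C4; neither strategy dominates the other.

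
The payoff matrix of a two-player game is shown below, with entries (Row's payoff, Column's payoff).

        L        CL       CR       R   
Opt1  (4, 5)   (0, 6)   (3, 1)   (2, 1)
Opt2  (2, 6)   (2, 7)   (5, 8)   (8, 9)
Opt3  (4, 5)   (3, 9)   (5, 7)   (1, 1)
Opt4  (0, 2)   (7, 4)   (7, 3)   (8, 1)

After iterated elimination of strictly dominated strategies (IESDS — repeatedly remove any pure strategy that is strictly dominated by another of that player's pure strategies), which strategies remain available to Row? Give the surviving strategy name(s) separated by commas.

For Column, CL strictly dominates L on the remaining rows (Opt1: 6>5, Opt2: 7>6, Opt3: 9>5, Opt4: 4>2); eliminate L.
For Row, Opt2 strictly dominates Opt1 on the remaining columns (CL: 2>0, CR: 5>3, R: 8>2); eliminate Opt1.
For Row, Opt4 strictly dominates Opt3 on the remaining columns (CL: 7>3, CR: 7>5, R: 8>1); eliminate Opt3.
Among the remaining strategies, none is strictly dominated by another pure strategy of the same player, so the elimination stops.
Surviving strategies — Row: {Opt2, Opt4}; Column: {CL, CR, R}.

Opt2, Opt4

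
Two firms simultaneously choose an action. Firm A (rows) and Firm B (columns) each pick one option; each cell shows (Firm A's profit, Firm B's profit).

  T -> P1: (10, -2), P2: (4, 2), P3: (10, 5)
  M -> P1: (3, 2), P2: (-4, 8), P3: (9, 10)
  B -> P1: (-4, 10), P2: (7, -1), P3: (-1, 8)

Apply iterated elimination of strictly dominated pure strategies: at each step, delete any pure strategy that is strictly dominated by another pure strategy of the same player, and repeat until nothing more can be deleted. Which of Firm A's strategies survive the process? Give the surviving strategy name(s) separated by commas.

Row M is eliminated: T beats it against every remaining column (P1: 10>3, P2: 4>-4, P3: 10>9).
For Firm B, P3 strictly dominates P2 on the remaining rows (T: 5>2, B: 8>-1); eliminate P2.
Firm A's strategy B is strictly dominated by T (P1: 10>-4, P3: 10>-1) and is removed.
Firm B's strategy P1 is strictly dominated by P3 (T: 5>-2) and is removed.
Among the remaining strategies, none is strictly dominated by another pure strategy of the same player, so the elimination stops.
Surviving strategies — Firm A: {T}; Firm B: {P3}.

T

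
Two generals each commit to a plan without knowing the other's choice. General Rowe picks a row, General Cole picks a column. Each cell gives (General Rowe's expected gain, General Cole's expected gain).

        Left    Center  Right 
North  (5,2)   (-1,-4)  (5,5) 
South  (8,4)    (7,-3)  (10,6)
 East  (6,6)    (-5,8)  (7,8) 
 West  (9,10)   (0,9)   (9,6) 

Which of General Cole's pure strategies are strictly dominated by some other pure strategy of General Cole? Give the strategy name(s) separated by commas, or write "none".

none

Nothing dominates Left: Center at North (2>-4); Right at West (10>6).
Center: no other strategy beats it everywhere (Left at East (8>6); Right at East (8=8)).
Right is not dominated — it holds its own against Left at North (5>2); Center at North (5>-4).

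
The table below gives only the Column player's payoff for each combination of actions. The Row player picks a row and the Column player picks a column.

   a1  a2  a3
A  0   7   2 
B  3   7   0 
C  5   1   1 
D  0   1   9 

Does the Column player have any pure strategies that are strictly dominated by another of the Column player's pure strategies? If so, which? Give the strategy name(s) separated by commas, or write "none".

none

Nothing dominates a1: a2 at C (5>1); a3 at B (3>0).
a2: no other strategy beats it everywhere (a1 at A (7>0); a3 at A (7>2)).
a3 is not dominated — it holds its own against a1 at A (2>0); a2 at C (1=1).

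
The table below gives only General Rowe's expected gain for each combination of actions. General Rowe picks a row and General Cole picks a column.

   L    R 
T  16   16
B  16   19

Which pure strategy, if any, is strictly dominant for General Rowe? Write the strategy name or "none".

T fails to dominate B at L (16=16).
B fails to dominate T at L (16=16).
No single strategy dominates all the others.

none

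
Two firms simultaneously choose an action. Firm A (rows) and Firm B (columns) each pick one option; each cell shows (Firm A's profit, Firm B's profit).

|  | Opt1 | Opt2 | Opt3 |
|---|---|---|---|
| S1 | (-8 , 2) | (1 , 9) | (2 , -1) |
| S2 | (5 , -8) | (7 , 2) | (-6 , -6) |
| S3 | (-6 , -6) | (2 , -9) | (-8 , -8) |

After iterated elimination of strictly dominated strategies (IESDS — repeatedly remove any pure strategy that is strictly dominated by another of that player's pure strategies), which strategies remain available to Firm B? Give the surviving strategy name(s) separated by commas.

Opt2

For Firm A, S2 strictly dominates S3 on the remaining columns (Opt1: 5>-6, Opt2: 7>2, Opt3: -6>-8); eliminate S3.
Column Opt1 is eliminated: Opt2 beats it against every remaining row (S1: 9>2, S2: 2>-8).
Firm B's strategy Opt3 is strictly dominated by Opt2 (S1: 9>-1, S2: 2>-6) and is removed.
Firm A's strategy S1 is strictly dominated by S2 (Opt2: 7>1) and is removed.
Among the remaining strategies, none is strictly dominated by another pure strategy of the same player, so the elimination stops.
Surviving strategies — Firm A: {S2}; Firm B: {Opt2}.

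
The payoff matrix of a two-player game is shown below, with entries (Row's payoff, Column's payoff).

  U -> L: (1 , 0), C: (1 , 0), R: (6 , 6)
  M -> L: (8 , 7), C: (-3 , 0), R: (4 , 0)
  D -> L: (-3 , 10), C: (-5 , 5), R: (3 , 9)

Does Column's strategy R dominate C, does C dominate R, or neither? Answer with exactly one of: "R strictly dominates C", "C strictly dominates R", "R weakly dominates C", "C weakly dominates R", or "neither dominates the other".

R weakly dominates C

Compare R to C across every action of Row: U: 6>0, M: 0=0, D: 9>5.
R is at least as good everywhere and strictly better somewhere (tied only at M), so R weakly but not strictly dominates C.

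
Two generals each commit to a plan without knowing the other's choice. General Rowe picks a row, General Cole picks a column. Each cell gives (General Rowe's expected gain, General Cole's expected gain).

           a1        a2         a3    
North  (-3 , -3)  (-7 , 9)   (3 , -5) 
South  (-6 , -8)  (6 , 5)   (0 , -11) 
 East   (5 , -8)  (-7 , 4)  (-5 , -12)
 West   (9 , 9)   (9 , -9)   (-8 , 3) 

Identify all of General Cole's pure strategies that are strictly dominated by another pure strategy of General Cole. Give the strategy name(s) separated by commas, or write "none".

a3

Nothing dominates a1: a2 at West (9>-9); a3 at North (-3>-5).
a2: no other strategy beats it everywhere (a1 at North (9>-3); a3 at North (9>-5)).
a1 strictly dominates a3 — North: -3>-5, South: -8>-11, East: -8>-12, West: 9>3.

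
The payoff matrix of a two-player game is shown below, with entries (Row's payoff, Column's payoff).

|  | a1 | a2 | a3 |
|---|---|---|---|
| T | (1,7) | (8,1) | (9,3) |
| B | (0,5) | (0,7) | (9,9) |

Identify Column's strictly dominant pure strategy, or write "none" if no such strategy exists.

none

a1 fails to dominate a2 at B (5<7).
a2 fails to dominate a1 at T (1<7).
a3 fails to dominate a1 at T (3<7).
No single strategy dominates all the others.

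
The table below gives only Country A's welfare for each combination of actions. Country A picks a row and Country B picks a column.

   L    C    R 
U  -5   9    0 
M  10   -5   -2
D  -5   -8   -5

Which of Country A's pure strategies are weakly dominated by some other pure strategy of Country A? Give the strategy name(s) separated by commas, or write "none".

D

U: no other strategy beats it everywhere (M at C (9>-5); D at C (9>-8)).
M is not dominated — it holds its own against U at L (10>-5); D at L (10>-5).
U weakly dominates D — L: -5=-5, C: 9>-8, R: 0>-5.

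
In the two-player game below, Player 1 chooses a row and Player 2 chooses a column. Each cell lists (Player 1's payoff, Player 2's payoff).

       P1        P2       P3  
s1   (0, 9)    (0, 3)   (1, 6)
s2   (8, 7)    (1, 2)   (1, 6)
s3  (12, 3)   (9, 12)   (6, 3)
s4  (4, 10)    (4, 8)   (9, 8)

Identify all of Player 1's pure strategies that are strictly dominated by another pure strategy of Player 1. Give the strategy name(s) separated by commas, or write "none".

s1, s2

s1: dominated, since s3 does at least as well everywhere (P1: 12>0, P2: 9>0, P3: 6>1).
s3 strictly dominates s2 — P1: 12>8, P2: 9>1, P3: 6>1.
Nothing dominates s3: s1 at P1 (12>0); s2 at P1 (12>8); s4 at P1 (12>4).
Nothing dominates s4: s1 at P1 (4>0); s2 at P2 (4>1); s3 at P3 (9>6).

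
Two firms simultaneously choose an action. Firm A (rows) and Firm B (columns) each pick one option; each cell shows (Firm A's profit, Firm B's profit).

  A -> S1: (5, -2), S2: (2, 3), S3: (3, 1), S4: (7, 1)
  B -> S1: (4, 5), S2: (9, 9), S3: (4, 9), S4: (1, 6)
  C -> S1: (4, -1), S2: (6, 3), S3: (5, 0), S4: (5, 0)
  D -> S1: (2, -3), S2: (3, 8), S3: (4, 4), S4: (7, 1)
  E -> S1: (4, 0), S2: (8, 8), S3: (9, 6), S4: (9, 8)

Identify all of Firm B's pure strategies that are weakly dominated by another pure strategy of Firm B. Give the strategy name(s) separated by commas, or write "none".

S1: dominated, since S2 does at least as well everywhere (A: 3>-2, B: 9>5, C: 3>-1, D: 8>-3, E: 8>0).
Nothing dominates S2: S1 at A (3>-2); S3 at A (3>1); S4 at A (3>1).
S2 weakly dominates S3 — A: 3>1, B: 9=9, C: 3>0, D: 8>4, E: 8>6.
S4 is weakly dominated by S2 (A: 3>1, B: 9>6, C: 3>0, D: 8>1, E: 8=8).

S1, S3, S4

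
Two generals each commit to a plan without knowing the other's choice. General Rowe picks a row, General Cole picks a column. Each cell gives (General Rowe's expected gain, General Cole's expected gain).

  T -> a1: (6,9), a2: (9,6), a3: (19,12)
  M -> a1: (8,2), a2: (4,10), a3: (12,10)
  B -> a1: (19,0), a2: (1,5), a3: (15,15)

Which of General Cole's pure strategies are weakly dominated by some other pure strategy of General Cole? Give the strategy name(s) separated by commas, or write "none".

a1: dominated, since a3 does at least as well everywhere (T: 12>9, M: 10>2, B: 15>0).
a2 is weakly dominated by a3 (T: 12>6, M: 10=10, B: 15>5).
Nothing dominates a3: a1 at T (12>9); a2 at T (12>6).

a1, a2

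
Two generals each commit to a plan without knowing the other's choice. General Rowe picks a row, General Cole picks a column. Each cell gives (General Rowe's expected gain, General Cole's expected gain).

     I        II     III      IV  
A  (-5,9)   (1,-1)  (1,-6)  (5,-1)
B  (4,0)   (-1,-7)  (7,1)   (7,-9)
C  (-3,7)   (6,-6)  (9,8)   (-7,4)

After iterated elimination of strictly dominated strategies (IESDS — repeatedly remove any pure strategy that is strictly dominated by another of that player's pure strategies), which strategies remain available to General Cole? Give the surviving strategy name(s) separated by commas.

III

For General Cole, I strictly dominates II on the remaining rows (A: 9>-1, B: 0>-7, C: 7>-6); eliminate II.
Row A is eliminated: B beats it against every remaining column (I: 4>-5, III: 7>1, IV: 7>5).
General Cole's strategy I is strictly dominated by III (B: 1>0, C: 8>7) and is removed.
For General Cole, III strictly dominates IV on the remaining rows (B: 1>-9, C: 8>4); eliminate IV.
General Rowe's strategy B is strictly dominated by C (III: 9>7) and is removed.
Among the remaining strategies, none is strictly dominated by another pure strategy of the same player, so the elimination stops.
Surviving strategies — General Rowe: {C}; General Cole: {III}.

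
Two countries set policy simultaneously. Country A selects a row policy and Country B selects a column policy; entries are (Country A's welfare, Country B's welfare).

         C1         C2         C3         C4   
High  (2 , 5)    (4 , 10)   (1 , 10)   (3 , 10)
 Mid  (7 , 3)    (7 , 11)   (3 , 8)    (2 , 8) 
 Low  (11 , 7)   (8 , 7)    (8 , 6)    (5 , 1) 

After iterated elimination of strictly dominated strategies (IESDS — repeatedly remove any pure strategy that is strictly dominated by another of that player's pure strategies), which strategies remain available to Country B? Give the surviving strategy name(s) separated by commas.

C1, C2

Row High is eliminated: Low beats it against every remaining column (C1: 11>2, C2: 8>4, C3: 8>1, C4: 5>3).
For Country A, Low strictly dominates Mid on the remaining columns (C1: 11>7, C2: 8>7, C3: 8>3, C4: 5>2); eliminate Mid.
Country B's strategy C3 is strictly dominated by C1 (Low: 7>6) and is removed.
Country B's strategy C4 is strictly dominated by C1 (Low: 7>1) and is removed.
Among the remaining strategies, none is strictly dominated by another pure strategy of the same player, so the elimination stops.
Surviving strategies — Country A: {Low}; Country B: {C1, C2}.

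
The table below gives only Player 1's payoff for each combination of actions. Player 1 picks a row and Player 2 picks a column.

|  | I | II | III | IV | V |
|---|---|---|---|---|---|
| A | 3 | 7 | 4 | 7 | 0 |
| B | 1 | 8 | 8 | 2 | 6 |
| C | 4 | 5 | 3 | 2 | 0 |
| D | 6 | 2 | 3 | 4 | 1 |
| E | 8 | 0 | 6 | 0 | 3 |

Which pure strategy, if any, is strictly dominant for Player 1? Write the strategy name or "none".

none

A fails to dominate B at II (7<8).
B fails to dominate A at I (1<3).
C fails to dominate A at II (5<7).
D fails to dominate A at II (2<7).
E fails to dominate A at II (0<7).
No single strategy dominates all the others.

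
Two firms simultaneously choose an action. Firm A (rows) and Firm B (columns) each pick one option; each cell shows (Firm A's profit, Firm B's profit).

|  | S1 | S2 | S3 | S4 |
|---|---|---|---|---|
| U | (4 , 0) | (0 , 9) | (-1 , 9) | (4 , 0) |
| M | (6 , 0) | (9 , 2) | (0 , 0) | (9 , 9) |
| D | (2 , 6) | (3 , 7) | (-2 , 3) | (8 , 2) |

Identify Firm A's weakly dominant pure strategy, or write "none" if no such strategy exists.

M

M vs U: S1: 6>4, S2: 9>0, S3: 0>-1, S4: 9>4.
M vs D: S1: 6>2, S2: 9>3, S3: 0>-2, S4: 9>8.
M is at least as good as every other strategy against every opponent action, so it is weakly dominant.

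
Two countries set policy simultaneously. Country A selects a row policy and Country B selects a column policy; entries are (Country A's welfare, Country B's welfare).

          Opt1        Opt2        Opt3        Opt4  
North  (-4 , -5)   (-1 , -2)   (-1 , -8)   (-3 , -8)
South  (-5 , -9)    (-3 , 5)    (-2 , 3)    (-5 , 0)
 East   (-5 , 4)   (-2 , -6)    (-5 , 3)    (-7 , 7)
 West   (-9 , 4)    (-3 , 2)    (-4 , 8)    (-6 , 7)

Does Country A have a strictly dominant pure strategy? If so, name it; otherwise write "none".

North vs South: Opt1: -4>-5, Opt2: -1>-3, Opt3: -1>-2, Opt4: -3>-5.
North vs East: Opt1: -4>-5, Opt2: -1>-2, Opt3: -1>-5, Opt4: -3>-7.
North vs West: Opt1: -4>-9, Opt2: -1>-3, Opt3: -1>-4, Opt4: -3>-6.
North strictly beats every other strategy against every opponent action, so it is strictly dominant.

North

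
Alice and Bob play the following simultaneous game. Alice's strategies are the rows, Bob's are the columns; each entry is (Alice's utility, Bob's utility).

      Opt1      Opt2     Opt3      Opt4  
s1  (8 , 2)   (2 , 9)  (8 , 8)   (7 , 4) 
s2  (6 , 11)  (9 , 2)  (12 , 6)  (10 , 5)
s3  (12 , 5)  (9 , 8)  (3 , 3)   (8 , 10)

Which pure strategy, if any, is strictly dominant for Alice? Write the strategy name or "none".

none

s1 fails to dominate s2 at Opt2 (2<9).
s2 fails to dominate s1 at Opt1 (6<8).
s3 fails to dominate s1 at Opt3 (3<8).
No single strategy dominates all the others.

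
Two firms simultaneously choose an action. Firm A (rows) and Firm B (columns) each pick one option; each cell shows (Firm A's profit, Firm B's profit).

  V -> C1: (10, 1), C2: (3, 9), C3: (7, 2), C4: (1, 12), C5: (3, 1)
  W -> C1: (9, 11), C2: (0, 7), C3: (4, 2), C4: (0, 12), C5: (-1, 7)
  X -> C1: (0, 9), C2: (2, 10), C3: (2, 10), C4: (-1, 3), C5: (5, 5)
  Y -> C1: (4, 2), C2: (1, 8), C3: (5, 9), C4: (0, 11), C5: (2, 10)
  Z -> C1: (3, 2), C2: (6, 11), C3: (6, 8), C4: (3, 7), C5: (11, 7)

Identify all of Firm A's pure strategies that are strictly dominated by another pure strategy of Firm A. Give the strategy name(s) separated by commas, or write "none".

W, X, Y

V: no other strategy beats it everywhere (W at C1 (10>9); X at C1 (10>0); Y at C1 (10>4); Z at C1 (10>3)).
W is strictly dominated by V (C1: 10>9, C2: 3>0, C3: 7>4, C4: 1>0, C5: 3>-1).
Z strictly dominates X — C1: 3>0, C2: 6>2, C3: 6>2, C4: 3>-1, C5: 11>5.
Y: dominated, since V does at least as well everywhere (C1: 10>4, C2: 3>1, C3: 7>5, C4: 1>0, C5: 3>2).
Nothing dominates Z: V at C2 (6>3); W at C2 (6>0); X at C1 (3>0); Y at C2 (6>1).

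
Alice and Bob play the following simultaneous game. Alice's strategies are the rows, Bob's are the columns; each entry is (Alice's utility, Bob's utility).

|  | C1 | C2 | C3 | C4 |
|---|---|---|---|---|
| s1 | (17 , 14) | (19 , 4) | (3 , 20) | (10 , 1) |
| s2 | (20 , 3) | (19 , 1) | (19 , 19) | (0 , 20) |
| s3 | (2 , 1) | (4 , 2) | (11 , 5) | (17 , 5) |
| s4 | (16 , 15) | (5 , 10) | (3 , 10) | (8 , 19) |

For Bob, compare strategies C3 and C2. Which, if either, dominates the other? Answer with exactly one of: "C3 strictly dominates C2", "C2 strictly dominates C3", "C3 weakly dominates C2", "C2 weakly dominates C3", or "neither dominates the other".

C3's payoffs vs C2's, by Alice's action — s1: 20>4, s2: 19>1, s3: 5>2, s4: 10=10.
C3 is at least as good everywhere and strictly better somewhere (tied only at s4), so C3 weakly but not strictly dominates C2.

C3 weakly dominates C2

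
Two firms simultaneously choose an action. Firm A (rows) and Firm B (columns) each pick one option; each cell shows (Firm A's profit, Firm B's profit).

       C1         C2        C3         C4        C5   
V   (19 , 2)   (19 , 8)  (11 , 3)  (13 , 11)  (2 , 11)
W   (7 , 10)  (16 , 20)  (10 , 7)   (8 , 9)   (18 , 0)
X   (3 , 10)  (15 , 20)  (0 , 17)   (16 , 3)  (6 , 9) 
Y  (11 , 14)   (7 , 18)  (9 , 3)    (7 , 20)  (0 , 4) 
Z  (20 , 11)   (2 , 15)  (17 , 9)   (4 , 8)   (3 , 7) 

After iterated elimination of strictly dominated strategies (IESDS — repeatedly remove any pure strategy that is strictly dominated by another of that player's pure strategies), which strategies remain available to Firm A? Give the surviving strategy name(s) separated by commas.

For Firm A, V strictly dominates Y on the remaining columns (C1: 19>11, C2: 19>7, C3: 11>9, C4: 13>7, C5: 2>0); eliminate Y.
Column C1 is eliminated: C2 beats it against every remaining row (V: 8>2, W: 20>10, X: 20>10, Z: 15>11).
For Firm B, C2 strictly dominates C3 on the remaining rows (V: 8>3, W: 20>7, X: 20>17, Z: 15>9); eliminate C3.
For Firm A, W strictly dominates Z on the remaining columns (C2: 16>2, C4: 8>4, C5: 18>3); eliminate Z.
Among the remaining strategies, none is strictly dominated by another pure strategy of the same player, so the elimination stops.
Surviving strategies — Firm A: {V, W, X}; Firm B: {C2, C4, C5}.

V, W, X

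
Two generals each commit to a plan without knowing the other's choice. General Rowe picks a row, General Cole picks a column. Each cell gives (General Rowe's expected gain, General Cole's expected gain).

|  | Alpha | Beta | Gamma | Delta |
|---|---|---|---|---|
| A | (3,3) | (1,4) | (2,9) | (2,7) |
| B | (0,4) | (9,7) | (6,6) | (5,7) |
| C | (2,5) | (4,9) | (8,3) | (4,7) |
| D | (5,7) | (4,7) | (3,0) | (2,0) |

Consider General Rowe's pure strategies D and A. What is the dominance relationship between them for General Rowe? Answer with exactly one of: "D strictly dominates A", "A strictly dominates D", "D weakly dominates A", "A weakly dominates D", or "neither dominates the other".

Compare D to A across each opponent action: Alpha: 5>3, Beta: 4>1, Gamma: 3>2, Delta: 2=2.
D is at least as good everywhere and strictly better somewhere (tied only at Delta), so D weakly but not strictly dominates A.

D weakly dominates A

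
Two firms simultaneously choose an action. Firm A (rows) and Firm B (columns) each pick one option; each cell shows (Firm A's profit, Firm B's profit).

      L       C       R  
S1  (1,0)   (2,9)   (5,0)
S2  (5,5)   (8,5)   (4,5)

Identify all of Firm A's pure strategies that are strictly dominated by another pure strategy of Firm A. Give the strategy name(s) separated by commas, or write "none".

none

S1: no other strategy beats it everywhere (S2 at R (5>4)).
S2 is not dominated — it holds its own against S1 at L (5>1).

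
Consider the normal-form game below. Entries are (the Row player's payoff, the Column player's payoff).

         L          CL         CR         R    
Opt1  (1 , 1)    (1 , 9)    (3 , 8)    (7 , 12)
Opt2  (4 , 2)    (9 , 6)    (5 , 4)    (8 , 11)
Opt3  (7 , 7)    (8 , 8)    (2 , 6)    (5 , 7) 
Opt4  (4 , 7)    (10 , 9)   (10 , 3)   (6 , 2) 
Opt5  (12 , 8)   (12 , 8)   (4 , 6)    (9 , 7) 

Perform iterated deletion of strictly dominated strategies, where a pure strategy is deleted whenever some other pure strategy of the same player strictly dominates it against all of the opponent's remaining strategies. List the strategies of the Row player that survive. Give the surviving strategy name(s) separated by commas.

Opt5

The Row player's strategy Opt1 is strictly dominated by Opt2 (L: 4>1, CL: 9>1, CR: 5>3, R: 8>7) and is removed.
For the Row player, Opt5 strictly dominates Opt3 on the remaining columns (L: 12>7, CL: 12>8, CR: 4>2, R: 9>5); eliminate Opt3.
The Column player's strategy CR is strictly dominated by CL (Opt2: 6>4, Opt4: 9>3, Opt5: 8>6) and is removed.
For the Row player, Opt5 strictly dominates Opt2 on the remaining columns (L: 12>4, CL: 12>9, R: 9>8); eliminate Opt2.
Row Opt4 is eliminated: Opt5 beats it against every remaining column (L: 12>4, CL: 12>10, R: 9>6).
Column R is eliminated: L beats it against every remaining row (Opt5: 8>7).
Among the remaining strategies, none is strictly dominated by another pure strategy of the same player, so the elimination stops.
Surviving strategies — the Row player: {Opt5}; the Column player: {L, CL}.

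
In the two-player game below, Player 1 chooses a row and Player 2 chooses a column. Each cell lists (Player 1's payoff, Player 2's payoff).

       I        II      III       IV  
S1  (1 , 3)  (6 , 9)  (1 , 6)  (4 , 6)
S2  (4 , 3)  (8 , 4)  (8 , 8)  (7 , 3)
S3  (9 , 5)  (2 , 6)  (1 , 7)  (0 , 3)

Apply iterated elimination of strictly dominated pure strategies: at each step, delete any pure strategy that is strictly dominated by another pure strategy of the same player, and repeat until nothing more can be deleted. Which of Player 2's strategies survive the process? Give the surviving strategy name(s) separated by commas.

For Player 1, S2 strictly dominates S1 on the remaining columns (I: 4>1, II: 8>6, III: 8>1, IV: 7>4); eliminate S1.
Column I is eliminated: II beats it against every remaining row (S2: 4>3, S3: 6>5).
Row S3 is eliminated: S2 beats it against every remaining column (II: 8>2, III: 8>1, IV: 7>0).
For Player 2, III strictly dominates II on the remaining rows (S2: 8>4); eliminate II.
Column IV is eliminated: III beats it against every remaining row (S2: 8>3).
Among the remaining strategies, none is strictly dominated by another pure strategy of the same player, so the elimination stops.
Surviving strategies — Player 1: {S2}; Player 2: {III}.

III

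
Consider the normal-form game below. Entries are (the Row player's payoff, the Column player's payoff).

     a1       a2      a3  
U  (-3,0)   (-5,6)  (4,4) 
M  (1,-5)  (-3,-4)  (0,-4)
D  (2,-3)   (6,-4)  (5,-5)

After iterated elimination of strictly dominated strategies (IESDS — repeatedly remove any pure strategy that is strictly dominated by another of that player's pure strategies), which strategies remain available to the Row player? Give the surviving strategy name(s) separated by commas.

For the Row player, D strictly dominates U on the remaining columns (a1: 2>-3, a2: 6>-5, a3: 5>4); eliminate U.
Row M is eliminated: D beats it against every remaining column (a1: 2>1, a2: 6>-3, a3: 5>0).
For the Column player, a1 strictly dominates a2 on the remaining rows (D: -3>-4); eliminate a2.
For the Column player, a1 strictly dominates a3 on the remaining rows (D: -3>-5); eliminate a3.
Among the remaining strategies, none is strictly dominated by another pure strategy of the same player, so the elimination stops.
Surviving strategies — the Row player: {D}; the Column player: {a1}.

D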